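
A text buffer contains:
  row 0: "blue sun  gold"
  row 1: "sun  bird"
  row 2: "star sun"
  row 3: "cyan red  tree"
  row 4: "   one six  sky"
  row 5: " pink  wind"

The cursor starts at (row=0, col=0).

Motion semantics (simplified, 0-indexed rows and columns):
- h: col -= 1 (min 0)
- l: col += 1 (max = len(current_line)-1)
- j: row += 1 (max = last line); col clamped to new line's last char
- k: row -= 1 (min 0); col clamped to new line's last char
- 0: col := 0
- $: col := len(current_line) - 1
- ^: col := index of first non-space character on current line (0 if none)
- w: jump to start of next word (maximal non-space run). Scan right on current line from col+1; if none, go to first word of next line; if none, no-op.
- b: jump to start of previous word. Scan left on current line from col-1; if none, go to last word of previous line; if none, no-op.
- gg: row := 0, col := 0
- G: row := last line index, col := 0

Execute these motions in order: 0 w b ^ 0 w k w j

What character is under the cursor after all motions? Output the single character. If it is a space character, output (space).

Answer: d

Derivation:
After 1 (0): row=0 col=0 char='b'
After 2 (w): row=0 col=5 char='s'
After 3 (b): row=0 col=0 char='b'
After 4 (^): row=0 col=0 char='b'
After 5 (0): row=0 col=0 char='b'
After 6 (w): row=0 col=5 char='s'
After 7 (k): row=0 col=5 char='s'
After 8 (w): row=0 col=10 char='g'
After 9 (j): row=1 col=8 char='d'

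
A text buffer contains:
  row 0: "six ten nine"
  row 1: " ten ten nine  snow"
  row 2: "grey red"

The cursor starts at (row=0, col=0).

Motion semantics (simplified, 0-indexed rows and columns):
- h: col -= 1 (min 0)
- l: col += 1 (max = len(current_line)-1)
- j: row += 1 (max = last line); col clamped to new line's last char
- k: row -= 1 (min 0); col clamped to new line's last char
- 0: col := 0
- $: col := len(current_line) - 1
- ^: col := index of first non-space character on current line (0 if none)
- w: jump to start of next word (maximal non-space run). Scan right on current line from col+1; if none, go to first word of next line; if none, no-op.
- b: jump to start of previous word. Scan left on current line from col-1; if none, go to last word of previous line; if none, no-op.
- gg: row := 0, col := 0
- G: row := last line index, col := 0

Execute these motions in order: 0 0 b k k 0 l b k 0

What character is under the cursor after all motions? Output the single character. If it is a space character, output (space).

Answer: s

Derivation:
After 1 (0): row=0 col=0 char='s'
After 2 (0): row=0 col=0 char='s'
After 3 (b): row=0 col=0 char='s'
After 4 (k): row=0 col=0 char='s'
After 5 (k): row=0 col=0 char='s'
After 6 (0): row=0 col=0 char='s'
After 7 (l): row=0 col=1 char='i'
After 8 (b): row=0 col=0 char='s'
After 9 (k): row=0 col=0 char='s'
After 10 (0): row=0 col=0 char='s'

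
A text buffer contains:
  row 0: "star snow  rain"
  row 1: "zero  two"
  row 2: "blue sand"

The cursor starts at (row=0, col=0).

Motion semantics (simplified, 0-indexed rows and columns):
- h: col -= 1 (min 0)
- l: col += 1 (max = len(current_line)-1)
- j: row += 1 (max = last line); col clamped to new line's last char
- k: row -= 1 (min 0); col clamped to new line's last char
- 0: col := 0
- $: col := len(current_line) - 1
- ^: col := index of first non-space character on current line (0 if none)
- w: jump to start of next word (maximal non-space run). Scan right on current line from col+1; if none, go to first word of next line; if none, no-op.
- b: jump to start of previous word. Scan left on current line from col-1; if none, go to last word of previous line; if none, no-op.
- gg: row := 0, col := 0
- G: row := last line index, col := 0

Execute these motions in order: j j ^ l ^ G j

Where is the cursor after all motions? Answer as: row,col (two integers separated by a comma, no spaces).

Answer: 2,0

Derivation:
After 1 (j): row=1 col=0 char='z'
After 2 (j): row=2 col=0 char='b'
After 3 (^): row=2 col=0 char='b'
After 4 (l): row=2 col=1 char='l'
After 5 (^): row=2 col=0 char='b'
After 6 (G): row=2 col=0 char='b'
After 7 (j): row=2 col=0 char='b'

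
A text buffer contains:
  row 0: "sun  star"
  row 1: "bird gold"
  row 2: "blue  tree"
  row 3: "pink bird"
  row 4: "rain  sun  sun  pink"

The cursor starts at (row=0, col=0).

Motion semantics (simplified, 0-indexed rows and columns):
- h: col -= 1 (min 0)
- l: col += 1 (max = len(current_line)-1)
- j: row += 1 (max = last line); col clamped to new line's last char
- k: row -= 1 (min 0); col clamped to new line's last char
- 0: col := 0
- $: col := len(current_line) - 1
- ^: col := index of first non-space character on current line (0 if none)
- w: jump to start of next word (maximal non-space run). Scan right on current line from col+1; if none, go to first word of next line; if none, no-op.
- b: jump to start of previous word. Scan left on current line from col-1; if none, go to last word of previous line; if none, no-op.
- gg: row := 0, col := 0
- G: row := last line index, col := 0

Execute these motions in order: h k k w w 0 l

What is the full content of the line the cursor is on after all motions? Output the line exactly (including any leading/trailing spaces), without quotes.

After 1 (h): row=0 col=0 char='s'
After 2 (k): row=0 col=0 char='s'
After 3 (k): row=0 col=0 char='s'
After 4 (w): row=0 col=5 char='s'
After 5 (w): row=1 col=0 char='b'
After 6 (0): row=1 col=0 char='b'
After 7 (l): row=1 col=1 char='i'

Answer: bird gold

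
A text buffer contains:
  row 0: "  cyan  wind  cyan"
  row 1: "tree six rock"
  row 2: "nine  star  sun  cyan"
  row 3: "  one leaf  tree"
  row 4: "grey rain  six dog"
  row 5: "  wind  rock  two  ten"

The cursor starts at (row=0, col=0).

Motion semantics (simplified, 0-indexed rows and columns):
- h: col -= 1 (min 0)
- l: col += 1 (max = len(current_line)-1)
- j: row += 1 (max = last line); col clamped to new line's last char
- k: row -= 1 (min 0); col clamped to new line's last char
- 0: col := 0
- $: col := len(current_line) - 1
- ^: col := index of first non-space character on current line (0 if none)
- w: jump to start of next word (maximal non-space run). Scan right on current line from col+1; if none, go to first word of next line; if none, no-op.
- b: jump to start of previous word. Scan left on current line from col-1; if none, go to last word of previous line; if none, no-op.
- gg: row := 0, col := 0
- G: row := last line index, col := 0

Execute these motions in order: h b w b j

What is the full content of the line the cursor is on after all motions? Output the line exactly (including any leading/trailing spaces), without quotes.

After 1 (h): row=0 col=0 char='_'
After 2 (b): row=0 col=0 char='_'
After 3 (w): row=0 col=2 char='c'
After 4 (b): row=0 col=2 char='c'
After 5 (j): row=1 col=2 char='e'

Answer: tree six rock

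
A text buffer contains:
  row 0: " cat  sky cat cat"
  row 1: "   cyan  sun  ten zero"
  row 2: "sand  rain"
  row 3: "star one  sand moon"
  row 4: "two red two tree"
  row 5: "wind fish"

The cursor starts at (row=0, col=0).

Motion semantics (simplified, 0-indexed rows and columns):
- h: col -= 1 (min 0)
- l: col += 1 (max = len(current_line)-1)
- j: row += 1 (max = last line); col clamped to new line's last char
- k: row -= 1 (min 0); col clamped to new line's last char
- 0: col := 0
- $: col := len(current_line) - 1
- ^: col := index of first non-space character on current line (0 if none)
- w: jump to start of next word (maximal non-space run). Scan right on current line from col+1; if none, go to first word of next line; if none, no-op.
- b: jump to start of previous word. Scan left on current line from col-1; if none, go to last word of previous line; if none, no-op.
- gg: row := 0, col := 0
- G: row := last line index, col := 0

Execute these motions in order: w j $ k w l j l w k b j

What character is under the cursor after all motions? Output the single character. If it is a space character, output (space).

After 1 (w): row=0 col=1 char='c'
After 2 (j): row=1 col=1 char='_'
After 3 ($): row=1 col=21 char='o'
After 4 (k): row=0 col=16 char='t'
After 5 (w): row=1 col=3 char='c'
After 6 (l): row=1 col=4 char='y'
After 7 (j): row=2 col=4 char='_'
After 8 (l): row=2 col=5 char='_'
After 9 (w): row=2 col=6 char='r'
After 10 (k): row=1 col=6 char='n'
After 11 (b): row=1 col=3 char='c'
After 12 (j): row=2 col=3 char='d'

Answer: d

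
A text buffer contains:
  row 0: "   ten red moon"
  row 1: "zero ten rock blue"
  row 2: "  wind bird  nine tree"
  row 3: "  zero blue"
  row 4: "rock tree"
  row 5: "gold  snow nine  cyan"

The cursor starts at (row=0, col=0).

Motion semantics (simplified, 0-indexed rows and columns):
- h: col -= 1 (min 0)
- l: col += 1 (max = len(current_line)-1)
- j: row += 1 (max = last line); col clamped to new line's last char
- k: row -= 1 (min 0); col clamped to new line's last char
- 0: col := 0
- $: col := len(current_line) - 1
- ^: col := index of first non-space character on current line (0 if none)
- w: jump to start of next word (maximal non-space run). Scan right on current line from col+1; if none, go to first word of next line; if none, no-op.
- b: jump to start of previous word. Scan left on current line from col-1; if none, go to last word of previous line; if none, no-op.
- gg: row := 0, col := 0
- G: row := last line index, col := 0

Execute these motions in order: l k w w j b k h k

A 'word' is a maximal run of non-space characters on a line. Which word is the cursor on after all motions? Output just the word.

After 1 (l): row=0 col=1 char='_'
After 2 (k): row=0 col=1 char='_'
After 3 (w): row=0 col=3 char='t'
After 4 (w): row=0 col=7 char='r'
After 5 (j): row=1 col=7 char='n'
After 6 (b): row=1 col=5 char='t'
After 7 (k): row=0 col=5 char='n'
After 8 (h): row=0 col=4 char='e'
After 9 (k): row=0 col=4 char='e'

Answer: ten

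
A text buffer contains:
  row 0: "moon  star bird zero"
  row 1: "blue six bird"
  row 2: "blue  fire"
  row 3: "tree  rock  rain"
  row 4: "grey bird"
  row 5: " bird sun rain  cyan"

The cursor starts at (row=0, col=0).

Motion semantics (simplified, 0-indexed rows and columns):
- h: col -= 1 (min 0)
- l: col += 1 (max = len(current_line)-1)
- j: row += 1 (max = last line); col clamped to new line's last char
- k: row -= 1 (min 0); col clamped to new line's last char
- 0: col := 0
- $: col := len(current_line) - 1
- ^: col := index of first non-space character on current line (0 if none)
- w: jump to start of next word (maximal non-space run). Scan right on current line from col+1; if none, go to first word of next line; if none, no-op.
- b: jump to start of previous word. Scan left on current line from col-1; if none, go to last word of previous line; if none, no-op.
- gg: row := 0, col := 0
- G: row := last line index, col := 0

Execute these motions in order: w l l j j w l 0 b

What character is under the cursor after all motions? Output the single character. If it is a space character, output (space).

After 1 (w): row=0 col=6 char='s'
After 2 (l): row=0 col=7 char='t'
After 3 (l): row=0 col=8 char='a'
After 4 (j): row=1 col=8 char='_'
After 5 (j): row=2 col=8 char='r'
After 6 (w): row=3 col=0 char='t'
After 7 (l): row=3 col=1 char='r'
After 8 (0): row=3 col=0 char='t'
After 9 (b): row=2 col=6 char='f'

Answer: f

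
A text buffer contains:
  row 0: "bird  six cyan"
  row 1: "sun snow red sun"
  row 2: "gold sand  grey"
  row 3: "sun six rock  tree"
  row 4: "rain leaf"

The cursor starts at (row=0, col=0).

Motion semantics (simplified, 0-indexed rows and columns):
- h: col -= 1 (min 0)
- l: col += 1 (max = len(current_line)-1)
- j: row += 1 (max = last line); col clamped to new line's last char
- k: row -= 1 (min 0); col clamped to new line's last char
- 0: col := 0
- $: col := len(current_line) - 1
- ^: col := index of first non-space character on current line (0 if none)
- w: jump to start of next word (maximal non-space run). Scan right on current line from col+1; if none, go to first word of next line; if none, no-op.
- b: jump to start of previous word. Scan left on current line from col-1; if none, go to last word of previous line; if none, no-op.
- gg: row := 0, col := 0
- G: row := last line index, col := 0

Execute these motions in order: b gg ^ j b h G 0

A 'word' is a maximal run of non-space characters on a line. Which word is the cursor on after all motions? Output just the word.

Answer: rain

Derivation:
After 1 (b): row=0 col=0 char='b'
After 2 (gg): row=0 col=0 char='b'
After 3 (^): row=0 col=0 char='b'
After 4 (j): row=1 col=0 char='s'
After 5 (b): row=0 col=10 char='c'
After 6 (h): row=0 col=9 char='_'
After 7 (G): row=4 col=0 char='r'
After 8 (0): row=4 col=0 char='r'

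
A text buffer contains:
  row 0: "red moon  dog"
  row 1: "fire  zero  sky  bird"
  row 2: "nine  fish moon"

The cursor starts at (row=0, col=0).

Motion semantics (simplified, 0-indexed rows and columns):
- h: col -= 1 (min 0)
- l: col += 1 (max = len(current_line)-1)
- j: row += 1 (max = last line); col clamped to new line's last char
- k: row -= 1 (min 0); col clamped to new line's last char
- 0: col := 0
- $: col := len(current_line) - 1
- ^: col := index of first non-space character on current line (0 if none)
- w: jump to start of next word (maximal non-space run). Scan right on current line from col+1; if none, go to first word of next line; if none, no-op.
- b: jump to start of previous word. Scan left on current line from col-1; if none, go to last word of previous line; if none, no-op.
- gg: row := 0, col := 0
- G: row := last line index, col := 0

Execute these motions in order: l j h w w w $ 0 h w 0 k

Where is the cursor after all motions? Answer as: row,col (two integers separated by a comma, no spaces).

After 1 (l): row=0 col=1 char='e'
After 2 (j): row=1 col=1 char='i'
After 3 (h): row=1 col=0 char='f'
After 4 (w): row=1 col=6 char='z'
After 5 (w): row=1 col=12 char='s'
After 6 (w): row=1 col=17 char='b'
After 7 ($): row=1 col=20 char='d'
After 8 (0): row=1 col=0 char='f'
After 9 (h): row=1 col=0 char='f'
After 10 (w): row=1 col=6 char='z'
After 11 (0): row=1 col=0 char='f'
After 12 (k): row=0 col=0 char='r'

Answer: 0,0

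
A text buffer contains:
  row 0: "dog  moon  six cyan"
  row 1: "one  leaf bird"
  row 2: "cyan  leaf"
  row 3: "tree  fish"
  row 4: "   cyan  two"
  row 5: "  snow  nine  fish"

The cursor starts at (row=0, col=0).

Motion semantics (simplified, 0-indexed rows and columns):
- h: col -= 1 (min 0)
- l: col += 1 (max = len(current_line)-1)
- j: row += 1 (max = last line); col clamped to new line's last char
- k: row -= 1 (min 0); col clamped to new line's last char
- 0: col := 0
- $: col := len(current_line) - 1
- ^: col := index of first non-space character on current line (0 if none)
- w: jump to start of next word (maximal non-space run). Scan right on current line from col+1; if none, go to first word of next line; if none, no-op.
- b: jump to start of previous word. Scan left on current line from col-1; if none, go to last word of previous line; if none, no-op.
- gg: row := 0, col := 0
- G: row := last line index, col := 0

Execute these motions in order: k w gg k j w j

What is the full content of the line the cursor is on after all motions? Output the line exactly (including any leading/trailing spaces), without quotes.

Answer: cyan  leaf

Derivation:
After 1 (k): row=0 col=0 char='d'
After 2 (w): row=0 col=5 char='m'
After 3 (gg): row=0 col=0 char='d'
After 4 (k): row=0 col=0 char='d'
After 5 (j): row=1 col=0 char='o'
After 6 (w): row=1 col=5 char='l'
After 7 (j): row=2 col=5 char='_'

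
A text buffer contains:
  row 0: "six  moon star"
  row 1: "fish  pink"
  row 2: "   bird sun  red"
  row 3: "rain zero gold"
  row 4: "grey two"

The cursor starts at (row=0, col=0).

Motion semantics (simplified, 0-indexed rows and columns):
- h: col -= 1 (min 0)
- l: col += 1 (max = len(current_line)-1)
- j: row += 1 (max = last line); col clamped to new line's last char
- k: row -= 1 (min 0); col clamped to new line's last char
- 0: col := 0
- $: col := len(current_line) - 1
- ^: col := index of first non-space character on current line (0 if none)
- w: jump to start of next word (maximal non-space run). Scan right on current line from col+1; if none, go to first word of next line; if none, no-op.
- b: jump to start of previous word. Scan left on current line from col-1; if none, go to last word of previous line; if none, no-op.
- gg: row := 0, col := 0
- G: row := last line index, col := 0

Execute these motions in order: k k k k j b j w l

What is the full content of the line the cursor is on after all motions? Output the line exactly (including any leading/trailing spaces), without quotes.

After 1 (k): row=0 col=0 char='s'
After 2 (k): row=0 col=0 char='s'
After 3 (k): row=0 col=0 char='s'
After 4 (k): row=0 col=0 char='s'
After 5 (j): row=1 col=0 char='f'
After 6 (b): row=0 col=10 char='s'
After 7 (j): row=1 col=9 char='k'
After 8 (w): row=2 col=3 char='b'
After 9 (l): row=2 col=4 char='i'

Answer:    bird sun  red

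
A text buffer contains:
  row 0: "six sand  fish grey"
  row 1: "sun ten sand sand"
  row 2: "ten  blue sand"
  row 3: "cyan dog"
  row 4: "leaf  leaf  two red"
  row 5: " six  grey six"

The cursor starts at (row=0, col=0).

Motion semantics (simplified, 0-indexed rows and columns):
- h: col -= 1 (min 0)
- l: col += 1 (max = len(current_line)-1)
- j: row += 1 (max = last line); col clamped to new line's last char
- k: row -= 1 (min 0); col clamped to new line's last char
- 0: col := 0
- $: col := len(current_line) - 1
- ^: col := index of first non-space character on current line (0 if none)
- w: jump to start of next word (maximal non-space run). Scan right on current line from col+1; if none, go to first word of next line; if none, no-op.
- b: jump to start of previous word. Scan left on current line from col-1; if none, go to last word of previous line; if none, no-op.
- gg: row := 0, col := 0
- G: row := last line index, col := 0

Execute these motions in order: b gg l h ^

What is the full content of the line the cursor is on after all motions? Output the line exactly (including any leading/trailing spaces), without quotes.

After 1 (b): row=0 col=0 char='s'
After 2 (gg): row=0 col=0 char='s'
After 3 (l): row=0 col=1 char='i'
After 4 (h): row=0 col=0 char='s'
After 5 (^): row=0 col=0 char='s'

Answer: six sand  fish grey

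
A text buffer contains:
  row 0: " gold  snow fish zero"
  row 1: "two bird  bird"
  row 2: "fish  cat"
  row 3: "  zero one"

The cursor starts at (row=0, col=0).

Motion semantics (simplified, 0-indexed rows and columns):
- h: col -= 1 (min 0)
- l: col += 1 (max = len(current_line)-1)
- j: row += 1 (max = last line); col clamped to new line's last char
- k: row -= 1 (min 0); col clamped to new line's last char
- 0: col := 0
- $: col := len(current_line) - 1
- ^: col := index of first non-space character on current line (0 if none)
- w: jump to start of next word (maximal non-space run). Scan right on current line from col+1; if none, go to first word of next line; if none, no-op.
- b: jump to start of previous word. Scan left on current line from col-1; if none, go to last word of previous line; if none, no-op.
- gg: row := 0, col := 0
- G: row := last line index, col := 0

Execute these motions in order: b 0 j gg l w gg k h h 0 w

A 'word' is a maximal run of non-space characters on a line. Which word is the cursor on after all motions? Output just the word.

Answer: gold

Derivation:
After 1 (b): row=0 col=0 char='_'
After 2 (0): row=0 col=0 char='_'
After 3 (j): row=1 col=0 char='t'
After 4 (gg): row=0 col=0 char='_'
After 5 (l): row=0 col=1 char='g'
After 6 (w): row=0 col=7 char='s'
After 7 (gg): row=0 col=0 char='_'
After 8 (k): row=0 col=0 char='_'
After 9 (h): row=0 col=0 char='_'
After 10 (h): row=0 col=0 char='_'
After 11 (0): row=0 col=0 char='_'
After 12 (w): row=0 col=1 char='g'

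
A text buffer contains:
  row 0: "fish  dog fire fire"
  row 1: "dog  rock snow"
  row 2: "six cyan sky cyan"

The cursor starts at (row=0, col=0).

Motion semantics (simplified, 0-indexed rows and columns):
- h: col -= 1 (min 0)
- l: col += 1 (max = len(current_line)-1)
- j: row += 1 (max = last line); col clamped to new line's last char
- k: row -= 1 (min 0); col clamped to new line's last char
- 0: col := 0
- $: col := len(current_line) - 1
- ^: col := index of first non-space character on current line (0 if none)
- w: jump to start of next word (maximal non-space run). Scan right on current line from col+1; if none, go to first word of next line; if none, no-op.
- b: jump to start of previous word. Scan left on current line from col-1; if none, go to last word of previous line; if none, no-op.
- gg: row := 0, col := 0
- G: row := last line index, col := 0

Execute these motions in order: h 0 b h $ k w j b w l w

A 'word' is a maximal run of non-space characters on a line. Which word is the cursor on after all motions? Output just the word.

After 1 (h): row=0 col=0 char='f'
After 2 (0): row=0 col=0 char='f'
After 3 (b): row=0 col=0 char='f'
After 4 (h): row=0 col=0 char='f'
After 5 ($): row=0 col=18 char='e'
After 6 (k): row=0 col=18 char='e'
After 7 (w): row=1 col=0 char='d'
After 8 (j): row=2 col=0 char='s'
After 9 (b): row=1 col=10 char='s'
After 10 (w): row=2 col=0 char='s'
After 11 (l): row=2 col=1 char='i'
After 12 (w): row=2 col=4 char='c'

Answer: cyan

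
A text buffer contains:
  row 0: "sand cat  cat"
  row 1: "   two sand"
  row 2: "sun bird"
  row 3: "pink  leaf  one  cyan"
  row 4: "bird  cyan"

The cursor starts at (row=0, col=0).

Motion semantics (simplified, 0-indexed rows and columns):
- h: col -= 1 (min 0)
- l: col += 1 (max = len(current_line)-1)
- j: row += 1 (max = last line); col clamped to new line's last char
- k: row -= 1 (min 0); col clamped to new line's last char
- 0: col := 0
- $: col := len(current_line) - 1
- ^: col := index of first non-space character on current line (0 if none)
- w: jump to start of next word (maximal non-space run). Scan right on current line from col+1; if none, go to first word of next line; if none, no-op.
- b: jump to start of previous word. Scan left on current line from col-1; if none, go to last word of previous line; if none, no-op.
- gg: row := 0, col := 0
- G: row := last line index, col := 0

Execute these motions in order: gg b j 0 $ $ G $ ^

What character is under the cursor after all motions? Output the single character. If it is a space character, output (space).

Answer: b

Derivation:
After 1 (gg): row=0 col=0 char='s'
After 2 (b): row=0 col=0 char='s'
After 3 (j): row=1 col=0 char='_'
After 4 (0): row=1 col=0 char='_'
After 5 ($): row=1 col=10 char='d'
After 6 ($): row=1 col=10 char='d'
After 7 (G): row=4 col=0 char='b'
After 8 ($): row=4 col=9 char='n'
After 9 (^): row=4 col=0 char='b'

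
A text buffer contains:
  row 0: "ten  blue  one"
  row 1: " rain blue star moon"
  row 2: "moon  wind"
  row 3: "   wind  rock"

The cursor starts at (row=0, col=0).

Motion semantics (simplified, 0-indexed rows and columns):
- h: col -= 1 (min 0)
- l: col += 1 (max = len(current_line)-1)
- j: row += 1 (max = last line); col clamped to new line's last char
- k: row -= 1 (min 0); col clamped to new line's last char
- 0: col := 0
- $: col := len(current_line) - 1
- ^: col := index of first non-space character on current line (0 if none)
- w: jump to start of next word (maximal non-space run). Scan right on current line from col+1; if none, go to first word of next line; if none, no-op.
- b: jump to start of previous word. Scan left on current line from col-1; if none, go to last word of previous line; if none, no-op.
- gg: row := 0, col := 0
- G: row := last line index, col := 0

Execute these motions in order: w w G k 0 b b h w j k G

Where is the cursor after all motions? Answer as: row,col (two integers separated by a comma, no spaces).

Answer: 3,0

Derivation:
After 1 (w): row=0 col=5 char='b'
After 2 (w): row=0 col=11 char='o'
After 3 (G): row=3 col=0 char='_'
After 4 (k): row=2 col=0 char='m'
After 5 (0): row=2 col=0 char='m'
After 6 (b): row=1 col=16 char='m'
After 7 (b): row=1 col=11 char='s'
After 8 (h): row=1 col=10 char='_'
After 9 (w): row=1 col=11 char='s'
After 10 (j): row=2 col=9 char='d'
After 11 (k): row=1 col=9 char='e'
After 12 (G): row=3 col=0 char='_'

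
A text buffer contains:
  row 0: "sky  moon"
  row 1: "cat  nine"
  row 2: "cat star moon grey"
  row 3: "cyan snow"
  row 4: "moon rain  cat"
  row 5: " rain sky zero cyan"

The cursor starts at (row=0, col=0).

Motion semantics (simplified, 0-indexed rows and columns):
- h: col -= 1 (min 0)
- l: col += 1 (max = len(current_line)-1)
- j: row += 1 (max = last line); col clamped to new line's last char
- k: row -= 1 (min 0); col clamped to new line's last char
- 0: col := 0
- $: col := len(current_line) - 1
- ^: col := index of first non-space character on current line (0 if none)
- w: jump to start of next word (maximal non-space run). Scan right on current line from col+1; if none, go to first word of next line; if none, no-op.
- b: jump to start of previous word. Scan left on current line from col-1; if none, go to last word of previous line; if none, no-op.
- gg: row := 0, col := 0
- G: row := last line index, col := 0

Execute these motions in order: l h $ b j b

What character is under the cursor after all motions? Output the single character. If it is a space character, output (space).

Answer: c

Derivation:
After 1 (l): row=0 col=1 char='k'
After 2 (h): row=0 col=0 char='s'
After 3 ($): row=0 col=8 char='n'
After 4 (b): row=0 col=5 char='m'
After 5 (j): row=1 col=5 char='n'
After 6 (b): row=1 col=0 char='c'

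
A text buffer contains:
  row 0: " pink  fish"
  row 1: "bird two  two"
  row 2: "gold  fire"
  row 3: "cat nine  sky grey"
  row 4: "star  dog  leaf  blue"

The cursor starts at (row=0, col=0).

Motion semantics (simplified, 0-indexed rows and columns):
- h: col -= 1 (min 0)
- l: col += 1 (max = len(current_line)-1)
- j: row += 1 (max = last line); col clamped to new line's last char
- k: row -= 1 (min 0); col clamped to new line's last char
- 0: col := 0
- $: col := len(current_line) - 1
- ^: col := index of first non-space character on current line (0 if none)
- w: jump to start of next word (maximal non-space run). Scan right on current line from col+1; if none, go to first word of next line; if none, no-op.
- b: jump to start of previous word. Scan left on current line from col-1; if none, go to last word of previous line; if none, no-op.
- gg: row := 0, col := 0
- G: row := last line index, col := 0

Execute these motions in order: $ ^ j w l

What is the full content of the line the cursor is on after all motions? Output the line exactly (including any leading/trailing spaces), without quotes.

After 1 ($): row=0 col=10 char='h'
After 2 (^): row=0 col=1 char='p'
After 3 (j): row=1 col=1 char='i'
After 4 (w): row=1 col=5 char='t'
After 5 (l): row=1 col=6 char='w'

Answer: bird two  two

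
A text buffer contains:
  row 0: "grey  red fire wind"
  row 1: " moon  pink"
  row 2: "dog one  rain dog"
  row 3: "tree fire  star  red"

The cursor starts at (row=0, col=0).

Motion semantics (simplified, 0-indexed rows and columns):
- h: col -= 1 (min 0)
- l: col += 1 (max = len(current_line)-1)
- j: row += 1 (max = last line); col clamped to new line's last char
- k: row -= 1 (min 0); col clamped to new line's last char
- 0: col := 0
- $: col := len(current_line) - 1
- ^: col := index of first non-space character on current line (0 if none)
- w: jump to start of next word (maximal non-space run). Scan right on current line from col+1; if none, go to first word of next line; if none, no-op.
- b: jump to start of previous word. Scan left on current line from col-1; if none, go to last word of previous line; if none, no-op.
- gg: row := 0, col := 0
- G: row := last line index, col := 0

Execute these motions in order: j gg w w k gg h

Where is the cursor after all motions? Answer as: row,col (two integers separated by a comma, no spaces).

After 1 (j): row=1 col=0 char='_'
After 2 (gg): row=0 col=0 char='g'
After 3 (w): row=0 col=6 char='r'
After 4 (w): row=0 col=10 char='f'
After 5 (k): row=0 col=10 char='f'
After 6 (gg): row=0 col=0 char='g'
After 7 (h): row=0 col=0 char='g'

Answer: 0,0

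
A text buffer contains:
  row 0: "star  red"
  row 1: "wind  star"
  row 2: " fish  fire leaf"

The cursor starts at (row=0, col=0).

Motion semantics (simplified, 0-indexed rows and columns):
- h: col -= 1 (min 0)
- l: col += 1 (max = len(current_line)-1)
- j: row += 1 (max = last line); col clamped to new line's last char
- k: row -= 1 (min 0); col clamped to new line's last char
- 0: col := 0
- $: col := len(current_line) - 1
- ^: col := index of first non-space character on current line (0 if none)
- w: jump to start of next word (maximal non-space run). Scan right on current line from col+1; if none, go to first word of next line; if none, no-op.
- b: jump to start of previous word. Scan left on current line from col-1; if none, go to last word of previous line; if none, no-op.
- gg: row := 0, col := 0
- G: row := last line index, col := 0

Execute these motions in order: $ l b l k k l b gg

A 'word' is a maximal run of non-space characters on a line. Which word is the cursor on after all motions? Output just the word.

After 1 ($): row=0 col=8 char='d'
After 2 (l): row=0 col=8 char='d'
After 3 (b): row=0 col=6 char='r'
After 4 (l): row=0 col=7 char='e'
After 5 (k): row=0 col=7 char='e'
After 6 (k): row=0 col=7 char='e'
After 7 (l): row=0 col=8 char='d'
After 8 (b): row=0 col=6 char='r'
After 9 (gg): row=0 col=0 char='s'

Answer: star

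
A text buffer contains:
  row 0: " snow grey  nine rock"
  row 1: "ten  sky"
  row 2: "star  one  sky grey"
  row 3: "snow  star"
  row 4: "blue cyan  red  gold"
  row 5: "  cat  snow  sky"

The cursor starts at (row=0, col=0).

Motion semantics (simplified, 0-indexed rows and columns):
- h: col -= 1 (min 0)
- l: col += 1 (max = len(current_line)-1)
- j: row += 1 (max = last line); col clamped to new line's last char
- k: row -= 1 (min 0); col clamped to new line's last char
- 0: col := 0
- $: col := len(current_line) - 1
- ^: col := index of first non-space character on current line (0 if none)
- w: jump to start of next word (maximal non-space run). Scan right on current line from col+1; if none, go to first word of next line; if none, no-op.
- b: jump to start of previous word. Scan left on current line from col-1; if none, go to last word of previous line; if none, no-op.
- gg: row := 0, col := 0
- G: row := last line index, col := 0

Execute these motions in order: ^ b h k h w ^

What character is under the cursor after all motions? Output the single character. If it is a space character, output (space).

After 1 (^): row=0 col=1 char='s'
After 2 (b): row=0 col=1 char='s'
After 3 (h): row=0 col=0 char='_'
After 4 (k): row=0 col=0 char='_'
After 5 (h): row=0 col=0 char='_'
After 6 (w): row=0 col=1 char='s'
After 7 (^): row=0 col=1 char='s'

Answer: s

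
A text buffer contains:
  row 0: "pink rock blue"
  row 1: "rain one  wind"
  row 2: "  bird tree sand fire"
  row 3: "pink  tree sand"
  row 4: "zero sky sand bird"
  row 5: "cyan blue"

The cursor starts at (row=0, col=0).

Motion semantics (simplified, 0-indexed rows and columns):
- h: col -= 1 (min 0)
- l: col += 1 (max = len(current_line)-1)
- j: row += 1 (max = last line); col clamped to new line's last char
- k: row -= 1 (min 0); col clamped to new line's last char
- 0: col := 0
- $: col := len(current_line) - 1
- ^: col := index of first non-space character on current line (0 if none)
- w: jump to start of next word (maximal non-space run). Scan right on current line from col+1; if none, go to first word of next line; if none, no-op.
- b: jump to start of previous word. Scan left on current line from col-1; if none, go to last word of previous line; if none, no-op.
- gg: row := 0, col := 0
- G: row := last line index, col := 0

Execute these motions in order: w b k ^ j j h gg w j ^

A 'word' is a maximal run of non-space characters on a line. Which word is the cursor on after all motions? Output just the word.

Answer: rain

Derivation:
After 1 (w): row=0 col=5 char='r'
After 2 (b): row=0 col=0 char='p'
After 3 (k): row=0 col=0 char='p'
After 4 (^): row=0 col=0 char='p'
After 5 (j): row=1 col=0 char='r'
After 6 (j): row=2 col=0 char='_'
After 7 (h): row=2 col=0 char='_'
After 8 (gg): row=0 col=0 char='p'
After 9 (w): row=0 col=5 char='r'
After 10 (j): row=1 col=5 char='o'
After 11 (^): row=1 col=0 char='r'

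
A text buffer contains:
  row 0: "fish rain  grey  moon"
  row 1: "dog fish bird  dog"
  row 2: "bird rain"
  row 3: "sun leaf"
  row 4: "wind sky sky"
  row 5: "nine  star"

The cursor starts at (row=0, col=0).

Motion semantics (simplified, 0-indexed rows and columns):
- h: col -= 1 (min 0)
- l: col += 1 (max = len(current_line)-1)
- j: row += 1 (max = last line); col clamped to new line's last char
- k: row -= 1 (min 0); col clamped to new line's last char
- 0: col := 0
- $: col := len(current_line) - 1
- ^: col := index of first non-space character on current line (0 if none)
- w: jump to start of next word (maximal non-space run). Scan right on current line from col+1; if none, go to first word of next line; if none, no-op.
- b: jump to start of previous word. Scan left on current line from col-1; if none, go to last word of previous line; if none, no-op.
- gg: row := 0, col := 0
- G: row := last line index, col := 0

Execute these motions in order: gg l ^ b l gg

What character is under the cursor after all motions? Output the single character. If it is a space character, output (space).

Answer: f

Derivation:
After 1 (gg): row=0 col=0 char='f'
After 2 (l): row=0 col=1 char='i'
After 3 (^): row=0 col=0 char='f'
After 4 (b): row=0 col=0 char='f'
After 5 (l): row=0 col=1 char='i'
After 6 (gg): row=0 col=0 char='f'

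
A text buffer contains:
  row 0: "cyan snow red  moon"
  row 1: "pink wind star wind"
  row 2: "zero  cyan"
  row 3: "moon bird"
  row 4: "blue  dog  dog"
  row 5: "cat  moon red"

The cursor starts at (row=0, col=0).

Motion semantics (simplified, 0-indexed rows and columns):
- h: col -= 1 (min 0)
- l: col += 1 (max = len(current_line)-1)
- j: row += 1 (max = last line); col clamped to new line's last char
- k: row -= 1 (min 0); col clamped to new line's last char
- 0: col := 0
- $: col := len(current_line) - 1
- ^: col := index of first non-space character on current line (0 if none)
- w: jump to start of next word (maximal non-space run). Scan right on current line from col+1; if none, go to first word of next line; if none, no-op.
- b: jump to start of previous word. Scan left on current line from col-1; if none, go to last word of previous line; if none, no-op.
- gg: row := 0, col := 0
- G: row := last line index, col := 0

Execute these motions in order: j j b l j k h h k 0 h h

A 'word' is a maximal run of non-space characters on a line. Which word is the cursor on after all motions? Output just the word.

After 1 (j): row=1 col=0 char='p'
After 2 (j): row=2 col=0 char='z'
After 3 (b): row=1 col=15 char='w'
After 4 (l): row=1 col=16 char='i'
After 5 (j): row=2 col=9 char='n'
After 6 (k): row=1 col=9 char='_'
After 7 (h): row=1 col=8 char='d'
After 8 (h): row=1 col=7 char='n'
After 9 (k): row=0 col=7 char='o'
After 10 (0): row=0 col=0 char='c'
After 11 (h): row=0 col=0 char='c'
After 12 (h): row=0 col=0 char='c'

Answer: cyan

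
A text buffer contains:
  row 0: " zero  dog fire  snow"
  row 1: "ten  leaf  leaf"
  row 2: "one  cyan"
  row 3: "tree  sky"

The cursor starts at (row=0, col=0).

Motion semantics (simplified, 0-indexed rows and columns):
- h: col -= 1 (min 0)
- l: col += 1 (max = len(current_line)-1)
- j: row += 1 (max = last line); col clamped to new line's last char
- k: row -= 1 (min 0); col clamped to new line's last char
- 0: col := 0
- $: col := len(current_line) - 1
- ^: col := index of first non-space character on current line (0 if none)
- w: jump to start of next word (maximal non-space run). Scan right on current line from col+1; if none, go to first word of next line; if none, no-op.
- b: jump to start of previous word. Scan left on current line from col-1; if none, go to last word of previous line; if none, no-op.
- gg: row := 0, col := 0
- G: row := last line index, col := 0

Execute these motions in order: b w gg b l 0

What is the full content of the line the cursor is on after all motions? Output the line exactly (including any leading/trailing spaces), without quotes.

Answer:  zero  dog fire  snow

Derivation:
After 1 (b): row=0 col=0 char='_'
After 2 (w): row=0 col=1 char='z'
After 3 (gg): row=0 col=0 char='_'
After 4 (b): row=0 col=0 char='_'
After 5 (l): row=0 col=1 char='z'
After 6 (0): row=0 col=0 char='_'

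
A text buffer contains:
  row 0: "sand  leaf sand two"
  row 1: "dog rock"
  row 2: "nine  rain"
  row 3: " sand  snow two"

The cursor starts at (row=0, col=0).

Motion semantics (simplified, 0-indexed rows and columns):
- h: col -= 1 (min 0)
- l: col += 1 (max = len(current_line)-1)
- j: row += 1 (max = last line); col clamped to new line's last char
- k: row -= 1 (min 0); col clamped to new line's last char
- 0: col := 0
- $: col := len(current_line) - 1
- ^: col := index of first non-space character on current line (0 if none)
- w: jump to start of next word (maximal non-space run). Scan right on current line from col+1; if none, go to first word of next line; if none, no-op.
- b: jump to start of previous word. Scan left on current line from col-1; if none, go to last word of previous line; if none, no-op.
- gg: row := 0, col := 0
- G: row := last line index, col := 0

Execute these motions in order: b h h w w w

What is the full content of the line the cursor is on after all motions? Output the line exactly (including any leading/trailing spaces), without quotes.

After 1 (b): row=0 col=0 char='s'
After 2 (h): row=0 col=0 char='s'
After 3 (h): row=0 col=0 char='s'
After 4 (w): row=0 col=6 char='l'
After 5 (w): row=0 col=11 char='s'
After 6 (w): row=0 col=16 char='t'

Answer: sand  leaf sand two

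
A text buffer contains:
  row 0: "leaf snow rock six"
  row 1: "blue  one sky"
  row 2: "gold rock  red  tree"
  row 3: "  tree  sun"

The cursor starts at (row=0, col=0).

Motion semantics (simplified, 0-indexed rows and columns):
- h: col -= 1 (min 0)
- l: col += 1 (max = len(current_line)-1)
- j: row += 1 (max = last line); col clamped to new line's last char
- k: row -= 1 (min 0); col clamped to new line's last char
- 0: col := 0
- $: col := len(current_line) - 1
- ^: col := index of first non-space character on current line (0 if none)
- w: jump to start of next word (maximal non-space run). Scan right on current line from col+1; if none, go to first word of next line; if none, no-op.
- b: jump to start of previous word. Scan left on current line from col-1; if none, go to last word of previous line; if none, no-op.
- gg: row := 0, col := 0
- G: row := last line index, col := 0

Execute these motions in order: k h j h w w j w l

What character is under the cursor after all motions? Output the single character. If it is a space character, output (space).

Answer: e

Derivation:
After 1 (k): row=0 col=0 char='l'
After 2 (h): row=0 col=0 char='l'
After 3 (j): row=1 col=0 char='b'
After 4 (h): row=1 col=0 char='b'
After 5 (w): row=1 col=6 char='o'
After 6 (w): row=1 col=10 char='s'
After 7 (j): row=2 col=10 char='_'
After 8 (w): row=2 col=11 char='r'
After 9 (l): row=2 col=12 char='e'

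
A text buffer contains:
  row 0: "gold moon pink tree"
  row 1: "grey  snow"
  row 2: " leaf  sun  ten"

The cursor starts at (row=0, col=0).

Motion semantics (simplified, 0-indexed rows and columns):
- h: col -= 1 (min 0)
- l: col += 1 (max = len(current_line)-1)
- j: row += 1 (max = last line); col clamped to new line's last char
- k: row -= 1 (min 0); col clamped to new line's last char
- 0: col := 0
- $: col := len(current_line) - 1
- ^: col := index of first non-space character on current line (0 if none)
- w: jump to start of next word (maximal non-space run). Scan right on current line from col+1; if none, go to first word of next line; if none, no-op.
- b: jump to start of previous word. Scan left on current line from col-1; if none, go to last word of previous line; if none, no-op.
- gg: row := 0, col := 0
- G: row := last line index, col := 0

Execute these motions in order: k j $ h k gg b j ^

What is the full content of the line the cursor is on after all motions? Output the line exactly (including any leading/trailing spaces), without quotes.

Answer: grey  snow

Derivation:
After 1 (k): row=0 col=0 char='g'
After 2 (j): row=1 col=0 char='g'
After 3 ($): row=1 col=9 char='w'
After 4 (h): row=1 col=8 char='o'
After 5 (k): row=0 col=8 char='n'
After 6 (gg): row=0 col=0 char='g'
After 7 (b): row=0 col=0 char='g'
After 8 (j): row=1 col=0 char='g'
After 9 (^): row=1 col=0 char='g'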